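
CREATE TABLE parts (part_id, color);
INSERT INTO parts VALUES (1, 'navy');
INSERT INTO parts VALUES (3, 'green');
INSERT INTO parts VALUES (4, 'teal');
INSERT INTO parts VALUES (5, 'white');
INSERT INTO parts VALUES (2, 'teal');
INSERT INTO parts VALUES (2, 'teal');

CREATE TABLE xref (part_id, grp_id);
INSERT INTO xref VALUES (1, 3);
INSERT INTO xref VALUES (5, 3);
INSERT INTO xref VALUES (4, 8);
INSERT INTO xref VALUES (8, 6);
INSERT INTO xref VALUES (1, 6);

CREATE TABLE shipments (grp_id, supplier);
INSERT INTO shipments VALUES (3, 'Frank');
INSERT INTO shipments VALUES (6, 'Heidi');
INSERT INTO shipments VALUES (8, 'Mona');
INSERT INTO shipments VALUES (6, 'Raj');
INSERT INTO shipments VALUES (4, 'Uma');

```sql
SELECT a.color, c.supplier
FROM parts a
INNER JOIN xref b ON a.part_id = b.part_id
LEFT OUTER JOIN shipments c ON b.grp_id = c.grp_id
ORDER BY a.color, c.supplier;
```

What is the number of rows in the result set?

5

Joins associate left-to-right: parts INNER JOIN xref on part_id gives 4 intermediate row(s).
Then LEFT JOIN `shipments c` on grp_id: each of those 4 rows is kept; rows whose b.grp_id has no match in c get NULL for c's columns.
Result: 5 row(s).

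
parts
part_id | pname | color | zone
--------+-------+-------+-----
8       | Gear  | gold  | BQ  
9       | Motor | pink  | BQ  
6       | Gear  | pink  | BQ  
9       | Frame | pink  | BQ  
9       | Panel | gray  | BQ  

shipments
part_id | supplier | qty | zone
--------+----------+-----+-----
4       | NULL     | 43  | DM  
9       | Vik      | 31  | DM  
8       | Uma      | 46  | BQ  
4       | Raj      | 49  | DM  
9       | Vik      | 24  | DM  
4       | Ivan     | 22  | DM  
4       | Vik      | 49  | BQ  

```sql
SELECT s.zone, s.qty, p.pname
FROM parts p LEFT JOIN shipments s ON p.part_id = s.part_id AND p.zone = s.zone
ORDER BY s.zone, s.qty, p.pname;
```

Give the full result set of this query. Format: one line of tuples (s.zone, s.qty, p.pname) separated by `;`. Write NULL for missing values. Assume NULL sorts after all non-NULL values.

(BQ, 46, Gear); (NULL, NULL, Frame); (NULL, NULL, Gear); (NULL, NULL, Motor); (NULL, NULL, Panel)

LEFT JOIN keeps every row from `parts`; unmatched rows get NULL for `shipments`'s columns.
Matching on p.part_id = s.part_id AND p.zone = s.zone.
Matched pairs: 1; unmatched p rows kept: 4.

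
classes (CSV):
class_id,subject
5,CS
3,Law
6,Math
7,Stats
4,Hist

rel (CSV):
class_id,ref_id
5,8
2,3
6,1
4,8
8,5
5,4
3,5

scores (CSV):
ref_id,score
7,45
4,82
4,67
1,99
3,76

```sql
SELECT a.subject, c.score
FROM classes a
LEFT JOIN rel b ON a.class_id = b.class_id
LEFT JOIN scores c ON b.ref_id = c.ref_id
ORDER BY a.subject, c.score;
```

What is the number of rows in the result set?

7

Evaluate left to right. First `classes a LEFT JOIN rel b` on class_id: 6 row(s).
Then LEFT JOIN `scores c` on ref_id: each of those 6 rows is kept; rows whose b.ref_id has no match in c get NULL for c's columns.
Result: 7 row(s).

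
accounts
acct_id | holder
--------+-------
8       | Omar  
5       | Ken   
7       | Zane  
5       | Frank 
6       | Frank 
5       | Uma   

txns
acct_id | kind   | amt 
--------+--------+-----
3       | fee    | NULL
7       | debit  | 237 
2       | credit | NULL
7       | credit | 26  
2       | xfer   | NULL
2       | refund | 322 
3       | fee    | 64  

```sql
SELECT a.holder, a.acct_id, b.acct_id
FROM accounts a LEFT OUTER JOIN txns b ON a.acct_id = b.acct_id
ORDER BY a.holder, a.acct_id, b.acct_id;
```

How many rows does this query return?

LEFT JOIN keeps every row from `accounts`; unmatched rows get NULL for `txns`'s columns.
Matching on a.acct_id = b.acct_id.
Matched pairs: 2; unmatched a rows kept: 5.
Total: 2 matched + 5 padded = 7 rows.

7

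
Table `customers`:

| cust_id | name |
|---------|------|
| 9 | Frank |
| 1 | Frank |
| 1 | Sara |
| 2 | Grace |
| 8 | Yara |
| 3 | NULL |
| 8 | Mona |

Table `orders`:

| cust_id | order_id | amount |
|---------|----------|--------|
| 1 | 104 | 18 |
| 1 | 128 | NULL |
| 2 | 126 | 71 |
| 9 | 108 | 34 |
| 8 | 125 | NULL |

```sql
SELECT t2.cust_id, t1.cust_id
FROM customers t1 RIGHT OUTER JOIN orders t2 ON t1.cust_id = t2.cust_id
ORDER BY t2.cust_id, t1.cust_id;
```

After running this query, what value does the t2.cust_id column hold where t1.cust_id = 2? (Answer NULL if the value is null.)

2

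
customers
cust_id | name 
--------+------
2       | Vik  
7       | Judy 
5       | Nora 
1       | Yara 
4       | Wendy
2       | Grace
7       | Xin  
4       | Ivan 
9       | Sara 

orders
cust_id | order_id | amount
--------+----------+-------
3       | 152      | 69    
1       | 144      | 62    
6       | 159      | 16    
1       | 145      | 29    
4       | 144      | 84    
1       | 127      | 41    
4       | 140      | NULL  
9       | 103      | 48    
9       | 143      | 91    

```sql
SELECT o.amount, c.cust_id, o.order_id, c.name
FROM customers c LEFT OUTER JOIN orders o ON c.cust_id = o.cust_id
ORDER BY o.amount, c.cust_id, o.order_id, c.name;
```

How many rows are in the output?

14

LEFT JOIN keeps every row from `customers`; unmatched rows get NULL for `orders`'s columns.
Matching on c.cust_id = o.cust_id.
- c row (cust_id=2): no match → kept, o columns NULL.
- c row (cust_id=7): no match → kept, o columns NULL.
- c row (cust_id=5): no match → kept, o columns NULL.
- c row (cust_id=1): matches 3 o row(s) → 3 output row(s).
- c row (cust_id=4): matches 2 o row(s) → 2 output row(s).
- c row (cust_id=2): no match → kept, o columns NULL.
- c row (cust_id=7): no match → kept, o columns NULL.
- c row (cust_id=4): matches 2 o row(s) → 2 output row(s).
- c row (cust_id=9): matches 2 o row(s) → 2 output row(s).
Total: 9 matched + 5 padded = 14 rows.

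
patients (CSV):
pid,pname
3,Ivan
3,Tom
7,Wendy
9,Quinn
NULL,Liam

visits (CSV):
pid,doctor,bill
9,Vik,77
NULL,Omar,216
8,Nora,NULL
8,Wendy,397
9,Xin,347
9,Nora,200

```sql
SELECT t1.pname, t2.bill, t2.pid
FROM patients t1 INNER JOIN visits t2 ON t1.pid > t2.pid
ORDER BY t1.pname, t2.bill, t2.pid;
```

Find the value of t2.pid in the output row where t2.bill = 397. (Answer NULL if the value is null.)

8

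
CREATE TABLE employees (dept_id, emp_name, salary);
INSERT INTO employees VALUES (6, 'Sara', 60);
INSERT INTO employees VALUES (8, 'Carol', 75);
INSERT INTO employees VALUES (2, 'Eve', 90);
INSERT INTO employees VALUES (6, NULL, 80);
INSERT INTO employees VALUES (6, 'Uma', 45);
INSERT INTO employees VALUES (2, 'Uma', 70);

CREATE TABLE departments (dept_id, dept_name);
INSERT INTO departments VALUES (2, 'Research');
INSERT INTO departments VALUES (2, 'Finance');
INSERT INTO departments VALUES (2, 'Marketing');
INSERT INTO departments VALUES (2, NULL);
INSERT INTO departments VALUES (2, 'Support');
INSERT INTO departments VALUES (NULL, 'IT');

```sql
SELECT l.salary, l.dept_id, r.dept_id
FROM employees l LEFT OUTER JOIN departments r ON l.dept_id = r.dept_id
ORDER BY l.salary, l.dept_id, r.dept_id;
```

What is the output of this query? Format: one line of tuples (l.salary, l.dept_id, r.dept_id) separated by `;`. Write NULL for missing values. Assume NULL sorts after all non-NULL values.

(45, 6, NULL); (60, 6, NULL); (70, 2, 2); (70, 2, 2); (70, 2, 2); (70, 2, 2); (70, 2, 2); (75, 8, NULL); (80, 6, NULL); (90, 2, 2); (90, 2, 2); (90, 2, 2); (90, 2, 2); (90, 2, 2)

LEFT JOIN keeps every row from `employees`; unmatched rows get NULL for `departments`'s columns.
Matching on l.dept_id = r.dept_id. A NULL in a compared column never satisfies the condition.
- l[0] dept_id=6 → no match; kept with NULLs on the r side.
- l[1] dept_id=8 → no match; kept with NULLs on the r side.
- l[2] dept_id=2 → 5 match(es) in r → 5 row(s).
- l[3] dept_id=6 → no match; kept with NULLs on the r side.
- l[4] dept_id=6 → no match; kept with NULLs on the r side.
- l[5] dept_id=2 → 5 match(es) in r → 5 row(s).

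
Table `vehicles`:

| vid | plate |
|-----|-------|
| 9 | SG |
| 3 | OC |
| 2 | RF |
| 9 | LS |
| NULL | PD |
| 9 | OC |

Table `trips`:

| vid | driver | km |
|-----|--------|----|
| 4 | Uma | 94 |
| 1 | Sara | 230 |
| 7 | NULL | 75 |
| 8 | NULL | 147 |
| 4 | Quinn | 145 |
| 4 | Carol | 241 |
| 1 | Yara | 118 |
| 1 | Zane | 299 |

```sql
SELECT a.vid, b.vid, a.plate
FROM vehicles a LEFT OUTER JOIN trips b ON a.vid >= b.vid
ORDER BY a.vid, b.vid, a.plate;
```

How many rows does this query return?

31

LEFT JOIN keeps every row from `vehicles`; unmatched rows get NULL for `trips`'s columns.
Matching on a.vid >= b.vid. A NULL in a compared column never satisfies the condition.
- vid=9: 8 matching b row(s), so 8 row(s) emitted.
- vid=3: 3 matching b row(s), so 3 row(s) emitted.
- vid=2: 3 matching b row(s), so 3 row(s) emitted.
- vid=9: 8 matching b row(s), so 8 row(s) emitted.
- vid=NULL: no b row matches, row kept with b columns NULL.
- vid=9: 8 matching b row(s), so 8 row(s) emitted.
Total: 30 matched + 1 padded = 31 rows.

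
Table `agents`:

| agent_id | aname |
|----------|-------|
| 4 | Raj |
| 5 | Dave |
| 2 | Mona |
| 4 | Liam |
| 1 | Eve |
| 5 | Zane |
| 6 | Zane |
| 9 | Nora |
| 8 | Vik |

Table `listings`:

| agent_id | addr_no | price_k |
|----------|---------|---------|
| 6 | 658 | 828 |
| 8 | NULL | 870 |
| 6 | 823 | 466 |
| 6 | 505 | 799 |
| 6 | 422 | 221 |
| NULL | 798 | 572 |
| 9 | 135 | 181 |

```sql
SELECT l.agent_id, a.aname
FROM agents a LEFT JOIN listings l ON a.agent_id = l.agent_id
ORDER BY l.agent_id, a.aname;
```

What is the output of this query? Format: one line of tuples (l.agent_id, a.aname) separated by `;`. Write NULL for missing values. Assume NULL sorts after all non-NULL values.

LEFT JOIN keeps every row from `agents`; unmatched rows get NULL for `listings`'s columns.
Matching on a.agent_id = l.agent_id. A NULL in a compared column never satisfies the condition.
Matched pairs: 6; unmatched a rows kept: 6.

(6, Zane); (6, Zane); (6, Zane); (6, Zane); (8, Vik); (9, Nora); (NULL, Dave); (NULL, Eve); (NULL, Liam); (NULL, Mona); (NULL, Raj); (NULL, Zane)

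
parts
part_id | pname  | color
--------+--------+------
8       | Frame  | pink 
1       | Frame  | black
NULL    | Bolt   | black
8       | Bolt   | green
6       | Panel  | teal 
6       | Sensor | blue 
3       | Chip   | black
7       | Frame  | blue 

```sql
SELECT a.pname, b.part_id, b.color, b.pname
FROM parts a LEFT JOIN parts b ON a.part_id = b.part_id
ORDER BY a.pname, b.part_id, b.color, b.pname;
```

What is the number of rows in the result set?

LEFT JOIN keeps every row from `parts a`; unmatched rows get NULL for `parts b`'s columns.
Matching on a.part_id = b.part_id. A NULL in a compared column never satisfies the condition.
Matched pairs: 11; unmatched a rows kept: 1.
Total: 11 matched + 1 padded = 12 rows.

12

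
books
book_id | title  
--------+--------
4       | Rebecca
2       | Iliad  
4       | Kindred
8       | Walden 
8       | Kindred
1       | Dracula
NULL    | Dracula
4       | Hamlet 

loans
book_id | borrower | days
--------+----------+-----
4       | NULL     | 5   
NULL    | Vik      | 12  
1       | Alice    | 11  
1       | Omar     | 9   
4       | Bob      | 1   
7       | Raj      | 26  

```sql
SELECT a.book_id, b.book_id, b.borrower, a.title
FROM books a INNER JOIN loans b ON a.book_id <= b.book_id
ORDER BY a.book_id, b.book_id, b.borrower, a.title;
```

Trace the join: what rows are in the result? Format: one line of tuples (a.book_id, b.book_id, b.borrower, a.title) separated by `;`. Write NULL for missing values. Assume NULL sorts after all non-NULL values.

(1, 1, Alice, Dracula); (1, 1, Omar, Dracula); (1, 4, Bob, Dracula); (1, 4, NULL, Dracula); (1, 7, Raj, Dracula); (2, 4, Bob, Iliad); (2, 4, NULL, Iliad); (2, 7, Raj, Iliad); (4, 4, Bob, Hamlet); (4, 4, Bob, Kindred); (4, 4, Bob, Rebecca); (4, 4, NULL, Hamlet); (4, 4, NULL, Kindred); (4, 4, NULL, Rebecca); (4, 7, Raj, Hamlet); (4, 7, Raj, Kindred); (4, 7, Raj, Rebecca)

INNER JOIN keeps only pairs where the ON condition holds.
Matching on a.book_id <= b.book_id. A NULL in a compared column never satisfies the condition.
- book_id=4: 3 matching b row(s), so 3 row(s) emitted.
- book_id=2: 3 matching b row(s), so 3 row(s) emitted.
- book_id=4: 3 matching b row(s), so 3 row(s) emitted.
- book_id=8: no matching b row, dropped.
- book_id=8: no matching b row, dropped.
- book_id=1: 5 matching b row(s), so 5 row(s) emitted.
- book_id=NULL: no matching b row, dropped.
- book_id=4: 3 matching b row(s), so 3 row(s) emitted.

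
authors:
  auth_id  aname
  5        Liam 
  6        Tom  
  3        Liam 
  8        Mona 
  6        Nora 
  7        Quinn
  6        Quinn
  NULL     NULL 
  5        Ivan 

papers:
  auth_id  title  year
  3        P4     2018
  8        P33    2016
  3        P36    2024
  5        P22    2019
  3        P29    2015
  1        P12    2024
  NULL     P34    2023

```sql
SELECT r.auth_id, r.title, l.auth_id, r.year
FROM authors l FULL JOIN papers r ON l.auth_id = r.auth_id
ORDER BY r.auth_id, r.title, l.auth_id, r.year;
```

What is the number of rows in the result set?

FULL OUTER JOIN keeps every row from both sides; unmatched rows get NULL for the other side's columns.
Matching on l.auth_id = r.auth_id. A NULL in a compared column never satisfies the condition.
- l[0] auth_id=5 → 1 match(es) in r → 1 row(s).
- l[1] auth_id=6 → no match; kept with NULLs on the r side.
- l[2] auth_id=3 → 3 match(es) in r → 3 row(s).
- l[3] auth_id=8 → 1 match(es) in r → 1 row(s).
- l[4] auth_id=6 → no match; kept with NULLs on the r side.
- l[5] auth_id=7 → no match; kept with NULLs on the r side.
- l[6] auth_id=6 → no match; kept with NULLs on the r side.
- l[7] auth_id=NULL → no match; kept with NULLs on the r side.
- l[8] auth_id=5 → 1 match(es) in r → 1 row(s).
- 2 row(s) from r found no l partner → padded with NULL.
Total: 6 matched + 7 padded = 13 rows.

13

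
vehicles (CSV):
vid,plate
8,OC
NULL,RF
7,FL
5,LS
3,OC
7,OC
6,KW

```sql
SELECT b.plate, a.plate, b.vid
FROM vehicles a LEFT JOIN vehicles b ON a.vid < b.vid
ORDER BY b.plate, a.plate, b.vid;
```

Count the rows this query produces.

LEFT JOIN keeps every row from `vehicles a`; unmatched rows get NULL for `vehicles b`'s columns.
Matching on a.vid < b.vid. A NULL in a compared column never satisfies the condition.
- vid=8: no b row matches, row kept with b columns NULL.
- vid=NULL: no b row matches, row kept with b columns NULL.
- vid=7: 1 matching b row(s), so 1 row(s) emitted.
- vid=5: 4 matching b row(s), so 4 row(s) emitted.
- vid=3: 5 matching b row(s), so 5 row(s) emitted.
- vid=7: 1 matching b row(s), so 1 row(s) emitted.
- vid=6: 3 matching b row(s), so 3 row(s) emitted.
Total: 14 matched + 2 padded = 16 rows.

16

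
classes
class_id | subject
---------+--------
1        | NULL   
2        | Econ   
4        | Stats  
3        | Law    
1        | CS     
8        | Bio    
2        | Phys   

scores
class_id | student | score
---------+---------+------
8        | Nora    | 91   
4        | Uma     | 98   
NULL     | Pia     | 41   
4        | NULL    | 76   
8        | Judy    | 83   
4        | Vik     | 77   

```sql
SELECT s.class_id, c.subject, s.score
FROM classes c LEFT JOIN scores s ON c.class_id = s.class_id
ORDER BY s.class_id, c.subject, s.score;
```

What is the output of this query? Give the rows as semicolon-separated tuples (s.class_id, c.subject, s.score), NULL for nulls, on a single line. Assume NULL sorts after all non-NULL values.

LEFT JOIN keeps every row from `classes`; unmatched rows get NULL for `scores`'s columns.
Matching on c.class_id = s.class_id. A NULL in a compared column never satisfies the condition.
- c row (class_id=1): no match → kept, s columns NULL.
- c row (class_id=2): no match → kept, s columns NULL.
- c row (class_id=4): matches 3 s row(s) → 3 output row(s).
- c row (class_id=3): no match → kept, s columns NULL.
- c row (class_id=1): no match → kept, s columns NULL.
- c row (class_id=8): matches 2 s row(s) → 2 output row(s).
- c row (class_id=2): no match → kept, s columns NULL.
After projecting and ordering:
s.class_id | c.subject | s.score
4 | Stats | 76
4 | Stats | 77
4 | Stats | 98
8 | Bio | 83
8 | Bio | 91
NULL | CS | NULL
NULL | Econ | NULL
NULL | Law | NULL
NULL | Phys | NULL
NULL | NULL | NULL

(4, Stats, 76); (4, Stats, 77); (4, Stats, 98); (8, Bio, 83); (8, Bio, 91); (NULL, CS, NULL); (NULL, Econ, NULL); (NULL, Law, NULL); (NULL, Phys, NULL); (NULL, NULL, NULL)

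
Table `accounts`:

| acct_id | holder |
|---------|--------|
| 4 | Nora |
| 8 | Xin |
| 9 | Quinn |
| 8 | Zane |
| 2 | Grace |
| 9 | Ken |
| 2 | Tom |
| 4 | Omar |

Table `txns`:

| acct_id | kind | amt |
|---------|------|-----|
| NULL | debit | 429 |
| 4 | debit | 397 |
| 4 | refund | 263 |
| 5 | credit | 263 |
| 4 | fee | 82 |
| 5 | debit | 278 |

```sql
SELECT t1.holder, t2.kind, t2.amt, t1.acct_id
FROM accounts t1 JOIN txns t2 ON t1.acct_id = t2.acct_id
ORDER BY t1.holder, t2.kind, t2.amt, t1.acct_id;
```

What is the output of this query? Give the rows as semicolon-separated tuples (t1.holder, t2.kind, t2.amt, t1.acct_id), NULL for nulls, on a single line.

(Nora, debit, 397, 4); (Nora, fee, 82, 4); (Nora, refund, 263, 4); (Omar, debit, 397, 4); (Omar, fee, 82, 4); (Omar, refund, 263, 4)

INNER JOIN keeps only pairs where the ON condition holds.
Matching on t1.acct_id = t2.acct_id. A NULL in a compared column never satisfies the condition.
- t1 (acct_id=4) pairs with 3 row(s) of t2.
- t1 (acct_id=8) has no partner → excluded.
- t1 (acct_id=9) has no partner → excluded.
- t1 (acct_id=8) has no partner → excluded.
- t1 (acct_id=2) has no partner → excluded.
- t1 (acct_id=9) has no partner → excluded.
- t1 (acct_id=2) has no partner → excluded.
- t1 (acct_id=4) pairs with 3 row(s) of t2.
After projecting and ordering:
t1.holder | t2.kind | t2.amt | t1.acct_id
Nora | debit | 397 | 4
Nora | fee | 82 | 4
Nora | refund | 263 | 4
Omar | debit | 397 | 4
Omar | fee | 82 | 4
Omar | refund | 263 | 4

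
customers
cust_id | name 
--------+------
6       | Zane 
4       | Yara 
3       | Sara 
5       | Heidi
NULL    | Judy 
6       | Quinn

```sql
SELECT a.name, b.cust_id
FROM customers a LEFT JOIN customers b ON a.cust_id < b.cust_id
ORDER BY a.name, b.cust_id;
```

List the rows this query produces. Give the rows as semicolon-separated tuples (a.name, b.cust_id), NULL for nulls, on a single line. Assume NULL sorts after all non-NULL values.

(Heidi, 6); (Heidi, 6); (Judy, NULL); (Quinn, NULL); (Sara, 4); (Sara, 5); (Sara, 6); (Sara, 6); (Yara, 5); (Yara, 6); (Yara, 6); (Zane, NULL)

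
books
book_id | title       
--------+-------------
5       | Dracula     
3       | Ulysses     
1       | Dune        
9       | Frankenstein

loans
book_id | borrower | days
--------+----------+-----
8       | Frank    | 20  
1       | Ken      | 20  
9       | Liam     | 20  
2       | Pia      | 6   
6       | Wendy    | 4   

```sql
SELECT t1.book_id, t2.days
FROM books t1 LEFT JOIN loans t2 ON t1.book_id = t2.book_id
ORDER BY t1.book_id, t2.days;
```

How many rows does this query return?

4

LEFT JOIN keeps every row from `books`; unmatched rows get NULL for `loans`'s columns.
Matching on t1.book_id = t2.book_id.
Matched pairs: 2; unmatched t1 rows kept: 2.
Total: 2 matched + 2 padded = 4 rows.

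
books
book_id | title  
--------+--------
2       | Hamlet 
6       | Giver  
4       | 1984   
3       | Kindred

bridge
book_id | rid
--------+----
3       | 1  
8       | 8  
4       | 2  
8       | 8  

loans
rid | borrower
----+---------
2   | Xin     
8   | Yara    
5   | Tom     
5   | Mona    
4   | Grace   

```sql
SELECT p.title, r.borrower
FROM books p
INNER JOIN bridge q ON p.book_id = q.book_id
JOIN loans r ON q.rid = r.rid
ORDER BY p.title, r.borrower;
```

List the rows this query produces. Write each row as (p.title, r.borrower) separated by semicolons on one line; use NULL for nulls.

(1984, Xin)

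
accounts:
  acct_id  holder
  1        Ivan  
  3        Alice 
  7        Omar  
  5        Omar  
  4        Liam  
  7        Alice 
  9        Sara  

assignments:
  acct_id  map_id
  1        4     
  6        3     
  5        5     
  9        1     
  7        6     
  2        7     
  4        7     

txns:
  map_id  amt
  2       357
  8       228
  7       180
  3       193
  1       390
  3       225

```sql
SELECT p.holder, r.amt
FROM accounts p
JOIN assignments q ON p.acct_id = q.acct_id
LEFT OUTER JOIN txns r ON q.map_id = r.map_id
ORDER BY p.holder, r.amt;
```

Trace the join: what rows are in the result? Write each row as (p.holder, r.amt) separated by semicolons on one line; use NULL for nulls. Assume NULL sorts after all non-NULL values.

Evaluate left to right. First `accounts p INNER JOIN assignments q` on acct_id: 6 row(s).
Then LEFT JOIN `txns r` on map_id: each of those 6 rows is kept; rows whose q.map_id has no match in r get NULL for r's columns.

(Alice, NULL); (Ivan, NULL); (Liam, 180); (Omar, NULL); (Omar, NULL); (Sara, 390)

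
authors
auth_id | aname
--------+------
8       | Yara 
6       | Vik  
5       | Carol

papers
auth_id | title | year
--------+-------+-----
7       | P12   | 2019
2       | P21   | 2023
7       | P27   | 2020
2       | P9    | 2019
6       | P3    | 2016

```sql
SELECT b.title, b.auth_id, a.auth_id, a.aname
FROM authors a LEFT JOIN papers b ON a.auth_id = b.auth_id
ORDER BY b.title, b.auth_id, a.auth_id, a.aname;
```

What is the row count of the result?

LEFT JOIN keeps every row from `authors`; unmatched rows get NULL for `papers`'s columns.
Matching on a.auth_id = b.auth_id.
Matched pairs: 1; unmatched a rows kept: 2.
Total: 1 matched + 2 padded = 3 rows.

3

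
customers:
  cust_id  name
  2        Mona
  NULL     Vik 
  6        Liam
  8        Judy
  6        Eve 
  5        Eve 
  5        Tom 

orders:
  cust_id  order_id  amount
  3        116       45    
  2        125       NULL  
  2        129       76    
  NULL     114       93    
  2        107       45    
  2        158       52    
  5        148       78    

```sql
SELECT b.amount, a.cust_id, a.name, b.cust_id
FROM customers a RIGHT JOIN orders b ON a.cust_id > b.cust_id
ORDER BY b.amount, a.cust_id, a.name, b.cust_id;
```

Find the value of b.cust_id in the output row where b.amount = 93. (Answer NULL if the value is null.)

NULL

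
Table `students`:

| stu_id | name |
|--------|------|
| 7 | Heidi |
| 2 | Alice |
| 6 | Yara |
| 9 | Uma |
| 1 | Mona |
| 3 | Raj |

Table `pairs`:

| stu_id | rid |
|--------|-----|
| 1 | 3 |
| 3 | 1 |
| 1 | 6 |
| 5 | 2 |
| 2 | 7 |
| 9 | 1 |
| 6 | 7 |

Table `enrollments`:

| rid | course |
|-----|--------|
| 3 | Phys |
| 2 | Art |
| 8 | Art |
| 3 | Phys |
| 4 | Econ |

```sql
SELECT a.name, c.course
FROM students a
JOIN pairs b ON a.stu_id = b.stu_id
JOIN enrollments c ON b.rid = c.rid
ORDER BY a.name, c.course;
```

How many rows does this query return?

2

Step 1 — a INNER JOIN b on stu_id → 6 row(s).
Then INNER JOIN `enrollments c` on rid: keep only rows whose b.rid appears in c.
Result: 2 row(s).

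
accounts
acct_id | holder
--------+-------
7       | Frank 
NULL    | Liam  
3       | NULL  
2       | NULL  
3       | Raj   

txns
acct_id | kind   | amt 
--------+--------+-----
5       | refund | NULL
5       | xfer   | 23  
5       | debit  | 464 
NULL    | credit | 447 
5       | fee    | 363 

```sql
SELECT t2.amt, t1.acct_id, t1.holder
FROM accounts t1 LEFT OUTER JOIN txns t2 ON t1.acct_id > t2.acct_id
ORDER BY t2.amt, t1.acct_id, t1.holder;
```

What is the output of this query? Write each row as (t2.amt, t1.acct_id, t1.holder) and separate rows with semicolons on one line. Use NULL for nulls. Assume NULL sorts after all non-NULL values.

LEFT JOIN keeps every row from `accounts`; unmatched rows get NULL for `txns`'s columns.
Matching on t1.acct_id > t2.acct_id. A NULL in a compared column never satisfies the condition.
Matched pairs: 4; unmatched t1 rows kept: 4.

(23, 7, Frank); (363, 7, Frank); (464, 7, Frank); (NULL, 2, NULL); (NULL, 3, Raj); (NULL, 3, NULL); (NULL, 7, Frank); (NULL, NULL, Liam)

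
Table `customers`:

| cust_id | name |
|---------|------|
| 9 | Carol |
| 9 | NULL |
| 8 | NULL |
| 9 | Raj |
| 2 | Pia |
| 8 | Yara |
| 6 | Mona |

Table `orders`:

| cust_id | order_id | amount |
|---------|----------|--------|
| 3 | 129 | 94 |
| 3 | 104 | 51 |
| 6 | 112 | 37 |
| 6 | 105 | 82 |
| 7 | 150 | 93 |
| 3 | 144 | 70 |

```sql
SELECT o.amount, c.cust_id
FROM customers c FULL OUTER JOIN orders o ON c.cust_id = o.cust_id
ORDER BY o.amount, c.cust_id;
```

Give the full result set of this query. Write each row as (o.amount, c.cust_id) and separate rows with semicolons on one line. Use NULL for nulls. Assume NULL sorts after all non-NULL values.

(37, 6); (51, NULL); (70, NULL); (82, 6); (93, NULL); (94, NULL); (NULL, 2); (NULL, 8); (NULL, 8); (NULL, 9); (NULL, 9); (NULL, 9)

FULL OUTER JOIN keeps every row from both sides; unmatched rows get NULL for the other side's columns.
Matching on c.cust_id = o.cust_id.
- cust_id=9: no o row matches, row kept with o columns NULL.
- cust_id=9: no o row matches, row kept with o columns NULL.
- cust_id=8: no o row matches, row kept with o columns NULL.
- cust_id=9: no o row matches, row kept with o columns NULL.
- cust_id=2: no o row matches, row kept with o columns NULL.
- cust_id=8: no o row matches, row kept with o columns NULL.
- cust_id=6: 2 matching o row(s), so 2 row(s) emitted.
- plus 4 unmatched o row(s), each kept with NULL c columns.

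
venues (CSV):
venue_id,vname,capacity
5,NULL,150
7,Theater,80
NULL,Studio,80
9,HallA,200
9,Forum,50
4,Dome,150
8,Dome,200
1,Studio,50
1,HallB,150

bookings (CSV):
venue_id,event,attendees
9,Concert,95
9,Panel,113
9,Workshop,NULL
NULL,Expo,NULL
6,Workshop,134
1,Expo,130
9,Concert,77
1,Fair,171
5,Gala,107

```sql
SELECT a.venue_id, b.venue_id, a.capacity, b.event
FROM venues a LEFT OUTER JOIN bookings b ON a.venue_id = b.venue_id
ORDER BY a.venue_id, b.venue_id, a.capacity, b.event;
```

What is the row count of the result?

LEFT JOIN keeps every row from `venues`; unmatched rows get NULL for `bookings`'s columns.
Matching on a.venue_id = b.venue_id. A NULL in a compared column never satisfies the condition.
- venue_id=5: 1 matching b row(s), so 1 row(s) emitted.
- venue_id=7: no b row matches, row kept with b columns NULL.
- venue_id=NULL: no b row matches, row kept with b columns NULL.
- venue_id=9: 4 matching b row(s), so 4 row(s) emitted.
- venue_id=9: 4 matching b row(s), so 4 row(s) emitted.
- venue_id=4: no b row matches, row kept with b columns NULL.
- venue_id=8: no b row matches, row kept with b columns NULL.
- venue_id=1: 2 matching b row(s), so 2 row(s) emitted.
- venue_id=1: 2 matching b row(s), so 2 row(s) emitted.
Total: 13 matched + 4 padded = 17 rows.

17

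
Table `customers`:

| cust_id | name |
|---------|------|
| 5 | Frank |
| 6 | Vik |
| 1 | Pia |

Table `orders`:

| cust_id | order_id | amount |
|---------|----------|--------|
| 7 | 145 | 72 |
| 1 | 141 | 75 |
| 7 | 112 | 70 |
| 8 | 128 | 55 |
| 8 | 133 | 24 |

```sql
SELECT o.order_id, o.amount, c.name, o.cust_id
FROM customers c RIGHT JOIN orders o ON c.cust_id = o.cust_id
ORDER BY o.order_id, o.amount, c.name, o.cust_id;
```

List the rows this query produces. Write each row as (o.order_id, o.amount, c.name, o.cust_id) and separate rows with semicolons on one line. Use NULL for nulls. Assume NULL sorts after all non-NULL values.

RIGHT JOIN keeps every row from `orders`; unmatched rows get NULL for `customers`'s columns.
Matching on c.cust_id = o.cust_id.
- c row (cust_id=5): no match.
- c row (cust_id=6): no match.
- c row (cust_id=1): matches 1 o row(s) → 1 output row(s).
- plus 4 unmatched o row(s), each kept with NULL c columns.
After projecting and ordering:
o.order_id | o.amount | c.name | o.cust_id
112 | 70 | NULL | 7
128 | 55 | NULL | 8
133 | 24 | NULL | 8
141 | 75 | Pia | 1
145 | 72 | NULL | 7

(112, 70, NULL, 7); (128, 55, NULL, 8); (133, 24, NULL, 8); (141, 75, Pia, 1); (145, 72, NULL, 7)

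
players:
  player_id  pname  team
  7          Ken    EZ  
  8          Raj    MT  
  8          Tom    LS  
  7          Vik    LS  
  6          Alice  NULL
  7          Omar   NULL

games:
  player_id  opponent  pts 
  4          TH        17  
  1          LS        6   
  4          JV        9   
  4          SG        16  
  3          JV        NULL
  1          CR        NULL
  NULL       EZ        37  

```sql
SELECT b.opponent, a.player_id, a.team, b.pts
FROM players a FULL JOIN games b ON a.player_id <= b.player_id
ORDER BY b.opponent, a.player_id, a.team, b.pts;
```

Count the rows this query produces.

FULL OUTER JOIN keeps every row from both sides; unmatched rows get NULL for the other side's columns.
Matching on a.player_id <= b.player_id. A NULL in a compared column never satisfies the condition.
- a[0] player_id=7 → no match; kept with NULLs on the b side.
- a[1] player_id=8 → no match; kept with NULLs on the b side.
- a[2] player_id=8 → no match; kept with NULLs on the b side.
- a[3] player_id=7 → no match; kept with NULLs on the b side.
- a[4] player_id=6 → no match; kept with NULLs on the b side.
- a[5] player_id=7 → no match; kept with NULLs on the b side.
- plus 7 unmatched b row(s), each kept with NULL a columns.
Total: 0 matched + 13 padded = 13 rows.

13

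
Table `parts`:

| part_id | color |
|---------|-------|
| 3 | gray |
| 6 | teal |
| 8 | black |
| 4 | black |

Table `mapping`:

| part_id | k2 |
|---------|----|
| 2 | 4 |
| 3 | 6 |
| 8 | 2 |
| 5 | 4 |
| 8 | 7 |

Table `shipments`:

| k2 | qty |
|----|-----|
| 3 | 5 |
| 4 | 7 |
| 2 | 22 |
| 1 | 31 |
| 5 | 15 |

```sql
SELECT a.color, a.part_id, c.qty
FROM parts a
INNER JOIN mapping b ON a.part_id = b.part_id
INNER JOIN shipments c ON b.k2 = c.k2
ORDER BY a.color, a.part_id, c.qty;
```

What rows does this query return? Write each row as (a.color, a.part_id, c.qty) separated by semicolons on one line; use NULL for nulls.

(black, 8, 22)

Step 1 — a INNER JOIN b on part_id → 3 row(s).
Then INNER JOIN `shipments c` on k2: keep only rows whose b.k2 appears in c.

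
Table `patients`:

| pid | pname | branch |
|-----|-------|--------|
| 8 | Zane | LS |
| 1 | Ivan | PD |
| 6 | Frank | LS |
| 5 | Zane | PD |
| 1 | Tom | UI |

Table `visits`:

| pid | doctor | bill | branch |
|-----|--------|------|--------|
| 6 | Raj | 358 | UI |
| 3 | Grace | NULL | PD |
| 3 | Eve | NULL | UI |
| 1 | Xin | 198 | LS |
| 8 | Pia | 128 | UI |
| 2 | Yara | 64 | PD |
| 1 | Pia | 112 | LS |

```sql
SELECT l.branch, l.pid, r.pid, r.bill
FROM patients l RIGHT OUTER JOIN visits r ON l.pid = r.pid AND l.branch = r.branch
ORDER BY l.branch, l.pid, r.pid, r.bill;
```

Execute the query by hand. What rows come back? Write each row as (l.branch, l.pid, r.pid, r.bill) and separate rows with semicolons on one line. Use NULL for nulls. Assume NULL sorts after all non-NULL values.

RIGHT JOIN keeps every row from `visits`; unmatched rows get NULL for `patients`'s columns.
Matching on l.pid = r.pid AND l.branch = r.branch.
Matched pairs: 0; unmatched r rows kept: 7.

(NULL, NULL, 1, 112); (NULL, NULL, 1, 198); (NULL, NULL, 2, 64); (NULL, NULL, 3, NULL); (NULL, NULL, 3, NULL); (NULL, NULL, 6, 358); (NULL, NULL, 8, 128)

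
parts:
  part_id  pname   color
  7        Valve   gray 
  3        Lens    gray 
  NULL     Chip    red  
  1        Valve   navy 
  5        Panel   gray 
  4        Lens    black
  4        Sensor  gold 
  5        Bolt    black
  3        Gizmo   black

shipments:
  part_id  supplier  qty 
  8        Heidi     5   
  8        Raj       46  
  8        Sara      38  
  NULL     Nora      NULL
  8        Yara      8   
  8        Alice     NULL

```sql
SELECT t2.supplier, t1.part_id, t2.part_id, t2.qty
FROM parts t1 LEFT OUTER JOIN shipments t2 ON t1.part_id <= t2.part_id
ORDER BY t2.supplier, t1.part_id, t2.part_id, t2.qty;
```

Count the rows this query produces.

41

LEFT JOIN keeps every row from `parts`; unmatched rows get NULL for `shipments`'s columns.
Matching on t1.part_id <= t2.part_id. A NULL in a compared column never satisfies the condition.
- t1 row (part_id=7): matches 5 t2 row(s) → 5 output row(s).
- t1 row (part_id=3): matches 5 t2 row(s) → 5 output row(s).
- t1 row (part_id=NULL): no match → kept, t2 columns NULL.
- t1 row (part_id=1): matches 5 t2 row(s) → 5 output row(s).
- t1 row (part_id=5): matches 5 t2 row(s) → 5 output row(s).
- t1 row (part_id=4): matches 5 t2 row(s) → 5 output row(s).
- t1 row (part_id=4): matches 5 t2 row(s) → 5 output row(s).
- t1 row (part_id=5): matches 5 t2 row(s) → 5 output row(s).
- t1 row (part_id=3): matches 5 t2 row(s) → 5 output row(s).
Total: 40 matched + 1 padded = 41 rows.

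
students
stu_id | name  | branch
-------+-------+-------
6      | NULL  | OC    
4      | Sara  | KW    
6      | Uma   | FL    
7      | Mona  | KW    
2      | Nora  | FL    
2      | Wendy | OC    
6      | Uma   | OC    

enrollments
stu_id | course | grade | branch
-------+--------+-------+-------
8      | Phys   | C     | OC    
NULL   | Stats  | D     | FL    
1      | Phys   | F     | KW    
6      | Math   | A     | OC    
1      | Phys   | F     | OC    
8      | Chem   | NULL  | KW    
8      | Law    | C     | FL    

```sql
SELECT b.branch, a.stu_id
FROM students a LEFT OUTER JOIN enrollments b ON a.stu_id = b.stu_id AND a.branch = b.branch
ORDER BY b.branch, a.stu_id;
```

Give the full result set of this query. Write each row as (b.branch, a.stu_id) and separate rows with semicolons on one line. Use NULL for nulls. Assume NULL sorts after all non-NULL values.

(OC, 6); (OC, 6); (NULL, 2); (NULL, 2); (NULL, 4); (NULL, 6); (NULL, 7)

LEFT JOIN keeps every row from `students`; unmatched rows get NULL for `enrollments`'s columns.
Matching on a.stu_id = b.stu_id AND a.branch = b.branch. A NULL in a compared column never satisfies the condition.
- a (stu_id=6, branch=OC) pairs with 1 row(s) of b.
- a (stu_id=4, branch=KW) has no partner → padded with NULL.
- a (stu_id=6, branch=FL) has no partner → padded with NULL.
- a (stu_id=7, branch=KW) has no partner → padded with NULL.
- a (stu_id=2, branch=FL) has no partner → padded with NULL.
- a (stu_id=2, branch=OC) has no partner → padded with NULL.
- a (stu_id=6, branch=OC) pairs with 1 row(s) of b.
After projecting and ordering:
b.branch | a.stu_id
OC | 6
OC | 6
NULL | 2
NULL | 2
NULL | 4
NULL | 6
NULL | 7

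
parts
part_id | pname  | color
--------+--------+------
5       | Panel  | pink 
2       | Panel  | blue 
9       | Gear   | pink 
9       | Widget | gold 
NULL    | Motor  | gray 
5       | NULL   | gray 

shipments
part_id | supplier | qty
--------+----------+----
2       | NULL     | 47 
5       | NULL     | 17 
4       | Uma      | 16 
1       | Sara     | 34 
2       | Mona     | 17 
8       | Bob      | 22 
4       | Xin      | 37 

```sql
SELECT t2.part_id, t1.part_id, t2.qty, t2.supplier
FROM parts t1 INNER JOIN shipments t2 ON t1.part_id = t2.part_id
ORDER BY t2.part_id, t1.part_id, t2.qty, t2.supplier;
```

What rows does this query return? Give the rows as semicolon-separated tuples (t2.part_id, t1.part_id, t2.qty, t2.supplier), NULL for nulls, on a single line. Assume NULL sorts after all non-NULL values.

INNER JOIN keeps only pairs where the ON condition holds.
Matching on t1.part_id = t2.part_id. A NULL in a compared column never satisfies the condition.
- t1 row (part_id=5): matches 1 t2 row(s) → 1 output row(s).
- t1 row (part_id=2): matches 2 t2 row(s) → 2 output row(s).
- t1 row (part_id=9): no match → dropped.
- t1 row (part_id=9): no match → dropped.
- t1 row (part_id=NULL): no match → dropped.
- t1 row (part_id=5): matches 1 t2 row(s) → 1 output row(s).
After projecting and ordering:
t2.part_id | t1.part_id | t2.qty | t2.supplier
2 | 2 | 17 | Mona
2 | 2 | 47 | NULL
5 | 5 | 17 | NULL
5 | 5 | 17 | NULL

(2, 2, 17, Mona); (2, 2, 47, NULL); (5, 5, 17, NULL); (5, 5, 17, NULL)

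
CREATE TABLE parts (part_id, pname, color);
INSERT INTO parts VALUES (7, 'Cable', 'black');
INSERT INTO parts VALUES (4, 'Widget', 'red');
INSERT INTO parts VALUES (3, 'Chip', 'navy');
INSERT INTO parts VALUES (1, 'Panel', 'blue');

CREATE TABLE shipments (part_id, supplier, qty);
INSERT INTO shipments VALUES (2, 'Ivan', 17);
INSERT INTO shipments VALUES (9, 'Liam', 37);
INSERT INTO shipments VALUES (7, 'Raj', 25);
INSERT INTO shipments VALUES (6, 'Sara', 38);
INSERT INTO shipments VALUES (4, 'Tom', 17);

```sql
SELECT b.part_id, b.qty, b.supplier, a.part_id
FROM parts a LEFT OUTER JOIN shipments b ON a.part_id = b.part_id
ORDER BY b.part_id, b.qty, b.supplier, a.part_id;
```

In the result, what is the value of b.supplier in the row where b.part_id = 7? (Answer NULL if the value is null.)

LEFT JOIN keeps every row from `parts`; unmatched rows get NULL for `shipments`'s columns.
Matching on a.part_id = b.part_id.
Matched pairs: 2; unmatched a rows kept: 2.

Raj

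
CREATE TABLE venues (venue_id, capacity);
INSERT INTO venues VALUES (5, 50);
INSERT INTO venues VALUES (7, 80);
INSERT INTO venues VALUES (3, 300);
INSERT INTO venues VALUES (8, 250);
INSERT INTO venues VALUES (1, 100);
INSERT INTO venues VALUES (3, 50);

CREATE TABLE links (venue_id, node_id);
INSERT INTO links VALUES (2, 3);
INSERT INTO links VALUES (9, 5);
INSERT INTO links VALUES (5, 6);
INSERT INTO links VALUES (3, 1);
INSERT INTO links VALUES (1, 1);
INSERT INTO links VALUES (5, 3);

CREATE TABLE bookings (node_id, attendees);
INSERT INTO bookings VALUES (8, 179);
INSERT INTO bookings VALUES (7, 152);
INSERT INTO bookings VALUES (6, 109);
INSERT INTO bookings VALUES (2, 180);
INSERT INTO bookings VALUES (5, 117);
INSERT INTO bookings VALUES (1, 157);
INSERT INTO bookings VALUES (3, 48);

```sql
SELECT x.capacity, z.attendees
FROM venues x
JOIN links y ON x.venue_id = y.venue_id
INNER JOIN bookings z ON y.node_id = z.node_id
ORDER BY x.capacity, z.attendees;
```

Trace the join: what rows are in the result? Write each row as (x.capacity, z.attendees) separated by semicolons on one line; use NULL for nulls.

(50, 48); (50, 109); (50, 157); (100, 157); (300, 157)

Evaluate left to right. First `venues x INNER JOIN links y` on venue_id: 5 row(s).
Then INNER JOIN `bookings z` on node_id: keep only rows whose y.node_id appears in z.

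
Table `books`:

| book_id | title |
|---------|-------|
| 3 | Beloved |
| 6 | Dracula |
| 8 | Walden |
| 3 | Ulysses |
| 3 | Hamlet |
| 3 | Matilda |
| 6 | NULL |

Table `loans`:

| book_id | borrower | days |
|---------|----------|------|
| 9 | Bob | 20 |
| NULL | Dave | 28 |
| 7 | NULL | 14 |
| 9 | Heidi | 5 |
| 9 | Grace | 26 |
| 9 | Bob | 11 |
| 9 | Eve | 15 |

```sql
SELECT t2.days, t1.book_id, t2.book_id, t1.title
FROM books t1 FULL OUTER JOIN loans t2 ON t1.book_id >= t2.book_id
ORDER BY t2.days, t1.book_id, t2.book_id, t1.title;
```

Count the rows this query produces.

13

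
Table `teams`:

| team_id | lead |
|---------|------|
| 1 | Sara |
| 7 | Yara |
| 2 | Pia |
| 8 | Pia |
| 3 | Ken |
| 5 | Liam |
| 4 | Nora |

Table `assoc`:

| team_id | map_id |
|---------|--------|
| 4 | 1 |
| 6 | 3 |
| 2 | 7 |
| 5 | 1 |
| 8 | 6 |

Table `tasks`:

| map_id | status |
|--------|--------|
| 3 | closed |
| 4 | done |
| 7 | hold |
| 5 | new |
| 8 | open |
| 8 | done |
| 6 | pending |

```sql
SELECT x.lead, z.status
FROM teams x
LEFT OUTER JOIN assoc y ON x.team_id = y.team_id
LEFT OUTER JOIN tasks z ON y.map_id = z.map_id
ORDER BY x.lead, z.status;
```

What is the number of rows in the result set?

7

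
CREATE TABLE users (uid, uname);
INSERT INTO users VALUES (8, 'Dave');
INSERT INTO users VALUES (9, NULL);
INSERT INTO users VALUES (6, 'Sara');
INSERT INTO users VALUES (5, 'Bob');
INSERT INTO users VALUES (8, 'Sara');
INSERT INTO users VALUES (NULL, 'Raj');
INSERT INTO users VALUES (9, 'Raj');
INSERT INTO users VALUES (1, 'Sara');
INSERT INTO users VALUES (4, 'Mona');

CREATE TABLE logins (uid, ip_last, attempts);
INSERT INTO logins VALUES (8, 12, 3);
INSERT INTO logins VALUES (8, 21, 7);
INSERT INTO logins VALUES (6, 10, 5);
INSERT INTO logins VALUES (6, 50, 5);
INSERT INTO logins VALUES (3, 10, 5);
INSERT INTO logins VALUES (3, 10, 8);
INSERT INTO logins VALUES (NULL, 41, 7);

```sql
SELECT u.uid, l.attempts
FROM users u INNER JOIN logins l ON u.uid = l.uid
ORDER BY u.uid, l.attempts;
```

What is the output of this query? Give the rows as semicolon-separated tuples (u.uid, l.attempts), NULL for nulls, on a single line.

INNER JOIN keeps only pairs where the ON condition holds.
Matching on u.uid = l.uid. A NULL in a compared column never satisfies the condition.
- uid=8: 2 matching l row(s), so 2 row(s) emitted.
- uid=9: no matching l row, dropped.
- uid=6: 2 matching l row(s), so 2 row(s) emitted.
- uid=5: no matching l row, dropped.
- uid=8: 2 matching l row(s), so 2 row(s) emitted.
- uid=NULL: no matching l row, dropped.
- uid=9: no matching l row, dropped.
- uid=1: no matching l row, dropped.
- uid=4: no matching l row, dropped.
After projecting and ordering:
u.uid | l.attempts
6 | 5
6 | 5
8 | 3
8 | 3
8 | 7
8 | 7

(6, 5); (6, 5); (8, 3); (8, 3); (8, 7); (8, 7)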